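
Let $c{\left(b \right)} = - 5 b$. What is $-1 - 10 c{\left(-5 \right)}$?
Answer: $-251$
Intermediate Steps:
$-1 - 10 c{\left(-5 \right)} = -1 - 10 \left(\left(-5\right) \left(-5\right)\right) = -1 - 250 = -251$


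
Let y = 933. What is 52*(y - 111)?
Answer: 42744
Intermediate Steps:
52*(y - 111) = 52*(933 - 111) = 52*822 = 42744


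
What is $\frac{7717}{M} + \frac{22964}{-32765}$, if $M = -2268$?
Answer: $- \frac{304929857}{74311020} \approx -4.1034$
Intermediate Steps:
$\frac{7717}{M} + \frac{22964}{-32765} = \frac{7717}{-2268} + \frac{22964}{-32765} = 7717 \left(- \frac{1}{2268}\right) + 22964 \left(- \frac{1}{32765}\right) = - \frac{7717}{2268} - \frac{22964}{32765} = - \frac{304929857}{74311020}$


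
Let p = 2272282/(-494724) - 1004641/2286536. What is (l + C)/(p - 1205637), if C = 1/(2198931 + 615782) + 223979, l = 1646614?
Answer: -1488999168476709382746960/959695660000333275496213 ≈ -1.5515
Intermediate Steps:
p = -1423168652309/282801059016 (p = 2272282*(-1/494724) - 1004641*1/2286536 = -1136141/247362 - 1004641/2286536 = -1423168652309/282801059016 ≈ -5.0324)
C = 630436603028/2814713 (C = 1/2814713 + 223979 = 630436603028/2814713 ≈ 2.2398e+5)
(l + C)/(p - 1205637) = (1646614 + 630436603028/2814713)/(-1423168652309/282801059016 - 1205637) = 5265182434810/(2814713*(-340956843557525501/282801059016)) = (5265182434810/2814713)*(-282801059016/340956843557525501) = -1488999168476709382746960/959695660000333275496213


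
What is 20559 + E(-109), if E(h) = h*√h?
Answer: 20559 - 109*I*√109 ≈ 20559.0 - 1138.0*I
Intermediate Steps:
E(h) = h^(3/2)
20559 + E(-109) = 20559 + (-109)^(3/2) = 20559 - 109*I*√109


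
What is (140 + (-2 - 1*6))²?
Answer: 17424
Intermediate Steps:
(140 + (-2 - 1*6))² = (140 + (-2 - 6))² = (140 - 8)² = 132² = 17424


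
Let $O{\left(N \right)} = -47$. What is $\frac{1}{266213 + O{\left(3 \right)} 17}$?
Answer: $\frac{1}{265414} \approx 3.7677 \cdot 10^{-6}$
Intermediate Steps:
$\frac{1}{266213 + O{\left(3 \right)} 17} = \frac{1}{266213 - 799} = \frac{1}{265414}$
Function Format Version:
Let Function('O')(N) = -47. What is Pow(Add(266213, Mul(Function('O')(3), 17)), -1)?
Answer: Rational(1, 265414) ≈ 3.7677e-6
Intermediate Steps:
Pow(Add(266213, Mul(Function('O')(3), 17)), -1) = Pow(Add(266213, Mul(-47, 17)), -1) = Pow(Add(266213, -799), -1) = Pow(265414, -1) = Rational(1, 265414)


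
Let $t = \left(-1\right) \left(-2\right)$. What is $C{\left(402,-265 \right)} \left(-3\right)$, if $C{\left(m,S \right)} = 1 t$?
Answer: $-6$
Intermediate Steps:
$t = 2$
$C{\left(m,S \right)} = 2$ ($C{\left(m,S \right)} = 1 \cdot 2 = 2$)
$C{\left(402,-265 \right)} \left(-3\right) = 2 \left(-3\right) = -6$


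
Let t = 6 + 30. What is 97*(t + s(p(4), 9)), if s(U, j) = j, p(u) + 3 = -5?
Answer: 4365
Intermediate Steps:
p(u) = -8 (p(u) = -3 - 5 = -8)
t = 36
97*(t + s(p(4), 9)) = 97*(36 + 9) = 97*45 = 4365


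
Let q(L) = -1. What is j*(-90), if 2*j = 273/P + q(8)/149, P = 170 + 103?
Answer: -6660/149 ≈ -44.698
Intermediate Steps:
P = 273
j = 74/149 (j = (273/273 - 1/149)/2 = (273*(1/273) - 1*1/149)/2 = (1 - 1/149)/2 = (½)*(148/149) = 74/149 ≈ 0.49664)
j*(-90) = (74/149)*(-90) = -6660/149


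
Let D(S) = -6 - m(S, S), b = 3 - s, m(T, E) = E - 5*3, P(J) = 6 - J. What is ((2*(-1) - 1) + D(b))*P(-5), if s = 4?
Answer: 77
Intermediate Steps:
m(T, E) = -15 + E (m(T, E) = E - 15 = -15 + E)
b = -1 (b = 3 - 1*4 = 3 - 4 = -1)
D(S) = 9 - S (D(S) = -6 - (-15 + S) = -6 + (15 - S) = 9 - S)
((2*(-1) - 1) + D(b))*P(-5) = ((2*(-1) - 1) + (9 - 1*(-1)))*(6 - 1*(-5)) = ((-2 - 1) + (9 + 1))*(6 + 5) = (-3 + 10)*11 = 7*11 = 77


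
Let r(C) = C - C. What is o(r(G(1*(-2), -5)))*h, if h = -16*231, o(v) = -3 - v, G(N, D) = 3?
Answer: 11088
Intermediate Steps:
r(C) = 0
h = -3696
o(r(G(1*(-2), -5)))*h = (-3 - 1*0)*(-3696) = (-3 + 0)*(-3696) = -3*(-3696) = 11088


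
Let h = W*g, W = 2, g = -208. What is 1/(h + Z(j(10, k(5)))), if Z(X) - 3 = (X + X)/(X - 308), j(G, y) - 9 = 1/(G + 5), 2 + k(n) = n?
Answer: -1121/463041 ≈ -0.0024210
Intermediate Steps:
k(n) = -2 + n
j(G, y) = 9 + 1/(5 + G) (j(G, y) = 9 + 1/(G + 5) = 9 + 1/(5 + G))
h = -416 (h = 2*(-208) = -416)
Z(X) = 3 + 2*X/(-308 + X) (Z(X) = 3 + (X + X)/(X - 308) = 3 + (2*X)/(-308 + X) = 3 + 2*X/(-308 + X))
1/(h + Z(j(10, k(5)))) = 1/(-416 + (-924 + 5*((46 + 9*10)/(5 + 10)))/(-308 + (46 + 9*10)/(5 + 10))) = 1/(-416 + (-924 + 5*((46 + 90)/15))/(-308 + (46 + 90)/15)) = 1/(-416 + (-924 + 5*((1/15)*136))/(-308 + (1/15)*136)) = 1/(-416 + (-924 + 5*(136/15))/(-308 + 136/15)) = 1/(-416 + (-924 + 136/3)/(-4484/15)) = 1/(-416 - 15/4484*(-2636/3)) = 1/(-416 + 3295/1121) = 1/(-463041/1121) = -1121/463041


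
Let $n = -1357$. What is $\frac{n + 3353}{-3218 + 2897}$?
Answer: $- \frac{1996}{321} \approx -6.2181$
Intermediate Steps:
$\frac{n + 3353}{-3218 + 2897} = \frac{-1357 + 3353}{-3218 + 2897} = \frac{1996}{-321} = 1996 \left(- \frac{1}{321}\right) = - \frac{1996}{321}$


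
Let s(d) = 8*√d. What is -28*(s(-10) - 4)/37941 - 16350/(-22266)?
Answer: 11533873/15644339 - 224*I*√10/37941 ≈ 0.73726 - 0.01867*I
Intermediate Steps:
-28*(s(-10) - 4)/37941 - 16350/(-22266) = -28*(8*√(-10) - 4)/37941 - 16350/(-22266) = -28*(8*(I*√10) - 4)*(1/37941) - 16350*(-1/22266) = -28*(8*I*√10 - 4)*(1/37941) + 2725/3711 = -28*(-4 + 8*I*√10)*(1/37941) + 2725/3711 = (112 - 224*I*√10)*(1/37941) + 2725/3711 = (112/37941 - 224*I*√10/37941) + 2725/3711 = 11533873/15644339 - 224*I*√10/37941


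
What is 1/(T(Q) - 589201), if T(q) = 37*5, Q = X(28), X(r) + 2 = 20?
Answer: -1/589016 ≈ -1.6977e-6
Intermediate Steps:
X(r) = 18 (X(r) = -2 + 20 = 18)
Q = 18
T(q) = 185
1/(T(Q) - 589201) = 1/(185 - 589201) = 1/(-589016) = -1/589016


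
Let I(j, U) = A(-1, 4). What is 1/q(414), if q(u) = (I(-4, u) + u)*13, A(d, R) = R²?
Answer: 1/5590 ≈ 0.00017889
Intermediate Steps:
I(j, U) = 16 (I(j, U) = 4² = 16)
q(u) = 208 + 13*u (q(u) = (16 + u)*13 = 208 + 13*u)
1/q(414) = 1/(208 + 13*414) = 1/(208 + 5382) = 1/5590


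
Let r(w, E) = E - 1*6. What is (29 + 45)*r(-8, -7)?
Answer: -962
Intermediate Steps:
r(w, E) = -6 + E (r(w, E) = E - 6 = -6 + E)
(29 + 45)*r(-8, -7) = (29 + 45)*(-6 - 7) = 74*(-13) = -962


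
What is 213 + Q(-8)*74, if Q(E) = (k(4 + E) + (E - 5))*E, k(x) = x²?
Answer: -1563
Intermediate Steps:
Q(E) = E*(-5 + E + (4 + E)²) (Q(E) = ((4 + E)² + (E - 5))*E = ((4 + E)² + (-5 + E))*E = (-5 + E + (4 + E)²)*E = E*(-5 + E + (4 + E)²))
213 + Q(-8)*74 = 213 - 8*(-5 - 8 + (4 - 8)²)*74 = 213 - 8*(-5 - 8 + (-4)²)*74 = 213 - 8*(-5 - 8 + 16)*74 = 213 - 8*3*74 = 213 - 24*74 = 213 - 1776 = -1563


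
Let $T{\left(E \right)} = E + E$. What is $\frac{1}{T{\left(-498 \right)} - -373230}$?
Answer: $\frac{1}{372234} \approx 2.6865 \cdot 10^{-6}$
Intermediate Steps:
$T{\left(E \right)} = 2 E$
$\frac{1}{T{\left(-498 \right)} - -373230} = \frac{1}{2 \left(-498\right) - -373230} = \frac{1}{-996 + 373230} = \frac{1}{372234}$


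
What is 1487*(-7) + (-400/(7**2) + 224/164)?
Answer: -20925337/2009 ≈ -10416.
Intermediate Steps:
1487*(-7) + (-400/(7**2) + 224/164) = -10409 + (-400/49 + 224*(1/164)) = -10409 + (-400*1/49 + 56/41) = -10409 + (-400/49 + 56/41) = -10409 - 13656/2009 = -20925337/2009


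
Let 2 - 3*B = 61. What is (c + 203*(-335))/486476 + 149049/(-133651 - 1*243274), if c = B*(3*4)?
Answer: -98230500249/183364966300 ≈ -0.53571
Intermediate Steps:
B = -59/3 (B = 2/3 - 1/3*61 = 2/3 - 61/3 = -59/3 ≈ -19.667)
c = -236 (c = -59*4 = -59/3*12 = -236)
(c + 203*(-335))/486476 + 149049/(-133651 - 1*243274) = (-236 + 203*(-335))/486476 + 149049/(-133651 - 1*243274) = (-236 - 68005)*(1/486476) + 149049/(-133651 - 243274) = -68241*1/486476 + 149049/(-376925) = -68241/486476 + 149049*(-1/376925) = -68241/486476 - 149049/376925 = -98230500249/183364966300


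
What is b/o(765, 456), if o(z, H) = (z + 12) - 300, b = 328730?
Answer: 328730/477 ≈ 689.16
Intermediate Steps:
o(z, H) = -288 + z (o(z, H) = (12 + z) - 300 = -288 + z)
b/o(765, 456) = 328730/(-288 + 765) = 328730/477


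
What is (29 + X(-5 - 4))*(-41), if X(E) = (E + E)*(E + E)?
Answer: -14473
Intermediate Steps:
X(E) = 4*E**2 (X(E) = (2*E)*(2*E) = 4*E**2)
(29 + X(-5 - 4))*(-41) = (29 + 4*(-5 - 4)**2)*(-41) = (29 + 4*(-9)**2)*(-41) = (29 + 4*81)*(-41) = (29 + 324)*(-41) = 353*(-41) = -14473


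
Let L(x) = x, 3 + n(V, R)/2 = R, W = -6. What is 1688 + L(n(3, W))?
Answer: 1670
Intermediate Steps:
n(V, R) = -6 + 2*R
1688 + L(n(3, W)) = 1688 + (-6 + 2*(-6)) = 1688 + (-6 - 12) = 1688 - 18 = 1670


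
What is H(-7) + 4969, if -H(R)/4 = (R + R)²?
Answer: 4185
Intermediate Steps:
H(R) = -16*R² (H(R) = -4*(R + R)² = -4*4*R² = -16*R²)
H(-7) + 4969 = -16*(-7)² + 4969 = -16*49 + 4969 = -784 + 4969 = 4185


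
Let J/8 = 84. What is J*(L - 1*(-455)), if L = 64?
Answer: 348768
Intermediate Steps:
J = 672 (J = 8*84 = 672)
J*(L - 1*(-455)) = 672*(64 - 1*(-455)) = 672*(64 + 455) = 672*519 = 348768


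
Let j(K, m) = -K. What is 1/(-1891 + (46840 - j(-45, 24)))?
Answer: 1/44904 ≈ 2.2270e-5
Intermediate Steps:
1/(-1891 + (46840 - j(-45, 24))) = 1/(-1891 + (46840 - (-1)*(-45))) = 1/(-1891 + (46840 - 1*45)) = 1/(-1891 + (46840 - 45)) = 1/(-1891 + 46795) = 1/44904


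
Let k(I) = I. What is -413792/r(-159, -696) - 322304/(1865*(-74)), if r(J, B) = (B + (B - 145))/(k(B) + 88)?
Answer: -17360412221056/106060685 ≈ -1.6368e+5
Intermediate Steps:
r(J, B) = (-145 + 2*B)/(88 + B) (r(J, B) = (B + (B - 145))/(B + 88) = (B + (-145 + B))/(88 + B) = (-145 + 2*B)/(88 + B))
-413792/r(-159, -696) - 322304/(1865*(-74)) = -413792*(88 - 696)/(-145 + 2*(-696)) - 322304/(1865*(-74)) = -413792*(-608/(-145 - 1392)) - 322304/(-138010) = -413792/((-1/608*(-1537))) - 322304*(-1/138010) = -413792/1537/608 + 161152/69005 = -413792*608/1537 + 161152/69005 = -251585536/1537 + 161152/69005 = -17360412221056/106060685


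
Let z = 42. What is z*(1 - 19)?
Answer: -756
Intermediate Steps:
z*(1 - 19) = 42*(1 - 19) = 42*(-18) = -756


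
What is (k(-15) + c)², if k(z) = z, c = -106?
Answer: 14641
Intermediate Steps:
(k(-15) + c)² = (-15 - 106)² = (-121)² = 14641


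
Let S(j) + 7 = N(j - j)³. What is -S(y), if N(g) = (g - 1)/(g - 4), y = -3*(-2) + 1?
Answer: 447/64 ≈ 6.9844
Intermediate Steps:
y = 7 (y = 6 + 1 = 7)
N(g) = (-1 + g)/(-4 + g)
S(j) = -447/64 (S(j) = -7 + ((-1 + (j - j))/(-4 + (j - j)))³ = -7 + ((-1 + 0)/(-4 + 0))³ = -7 + (-1/(-4))³ = -7 + (-¼*(-1))³ = -7 + (¼)³ = -7 + 1/64 = -447/64)
-S(y) = -1*(-447/64) = 447/64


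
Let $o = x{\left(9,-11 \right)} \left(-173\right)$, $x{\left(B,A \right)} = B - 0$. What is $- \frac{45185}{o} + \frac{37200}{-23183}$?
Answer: $\frac{989603455}{36095931} \approx 27.416$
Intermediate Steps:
$x{\left(B,A \right)} = B$ ($x{\left(B,A \right)} = B + 0 = B$)
$o = -1557$ ($o = 9 \left(-173\right) = -1557$)
$- \frac{45185}{o} + \frac{37200}{-23183} = - \frac{45185}{-1557} + \frac{37200}{-23183} = \left(-45185\right) \left(- \frac{1}{1557}\right) + 37200 \left(- \frac{1}{23183}\right) = \frac{45185}{1557} - \frac{37200}{23183} = \frac{989603455}{36095931}$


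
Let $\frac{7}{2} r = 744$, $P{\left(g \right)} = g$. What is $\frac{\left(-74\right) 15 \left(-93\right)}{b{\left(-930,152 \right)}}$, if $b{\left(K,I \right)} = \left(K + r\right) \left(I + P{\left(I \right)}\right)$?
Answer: $- \frac{1295}{2736} \approx -0.47332$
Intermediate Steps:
$r = \frac{1488}{7}$ ($r = \frac{2}{7} \cdot 744 = \frac{1488}{7} \approx 212.57$)
$b{\left(K,I \right)} = 2 I \left(\frac{1488}{7} + K\right)$ ($b{\left(K,I \right)} = \left(K + \frac{1488}{7}\right) \left(I + I\right) = \left(\frac{1488}{7} + K\right) 2 I = 2 I \left(\frac{1488}{7} + K\right)$)
$\frac{\left(-74\right) 15 \left(-93\right)}{b{\left(-930,152 \right)}} = \frac{\left(-74\right) 15 \left(-93\right)}{\frac{2}{7} \cdot 152 \left(1488 + 7 \left(-930\right)\right)} = \frac{\left(-1110\right) \left(-93\right)}{\frac{2}{7} \cdot 152 \left(1488 - 6510\right)} = \frac{103230}{\frac{2}{7} \cdot 152 \left(-5022\right)} = \frac{103230}{- \frac{1526688}{7}} = 103230 \left(- \frac{7}{1526688}\right) = - \frac{1295}{2736}$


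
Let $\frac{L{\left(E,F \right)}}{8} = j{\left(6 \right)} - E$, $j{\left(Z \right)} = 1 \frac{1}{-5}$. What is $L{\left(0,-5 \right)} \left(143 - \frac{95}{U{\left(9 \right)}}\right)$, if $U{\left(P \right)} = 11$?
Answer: $- \frac{11824}{55} \approx -214.98$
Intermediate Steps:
$j{\left(Z \right)} = - \frac{1}{5}$ ($j{\left(Z \right)} = 1 \left(- \frac{1}{5}\right) = - \frac{1}{5}$)
$L{\left(E,F \right)} = - \frac{8}{5} - 8 E$ ($L{\left(E,F \right)} = 8 \left(- \frac{1}{5} - E\right) = - \frac{8}{5} - 8 E$)
$L{\left(0,-5 \right)} \left(143 - \frac{95}{U{\left(9 \right)}}\right) = \left(- \frac{8}{5} - 0\right) \left(143 - \frac{95}{11}\right) = \left(- \frac{8}{5} + 0\right) \left(143 - \frac{95}{11}\right) = - \frac{8 \left(143 - \frac{95}{11}\right)}{5} = \left(- \frac{8}{5}\right) \frac{1478}{11} = - \frac{11824}{55}$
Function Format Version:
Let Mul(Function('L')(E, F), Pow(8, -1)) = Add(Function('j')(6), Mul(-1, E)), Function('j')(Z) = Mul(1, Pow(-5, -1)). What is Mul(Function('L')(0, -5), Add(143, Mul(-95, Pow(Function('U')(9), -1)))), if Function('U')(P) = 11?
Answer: Rational(-11824, 55) ≈ -214.98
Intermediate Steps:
Function('j')(Z) = Rational(-1, 5) (Function('j')(Z) = Mul(1, Rational(-1, 5)) = Rational(-1, 5))
Function('L')(E, F) = Add(Rational(-8, 5), Mul(-8, E)) (Function('L')(E, F) = Mul(8, Add(Rational(-1, 5), Mul(-1, E))) = Add(Rational(-8, 5), Mul(-8, E)))
Mul(Function('L')(0, -5), Add(143, Mul(-95, Pow(Function('U')(9), -1)))) = Mul(Add(Rational(-8, 5), Mul(-8, 0)), Add(143, Mul(-95, Pow(11, -1)))) = Mul(Add(Rational(-8, 5), 0), Add(143, Mul(-95, Rational(1, 11)))) = Mul(Rational(-8, 5), Add(143, Rational(-95, 11))) = Mul(Rational(-8, 5), Rational(1478, 11)) = Rational(-11824, 55)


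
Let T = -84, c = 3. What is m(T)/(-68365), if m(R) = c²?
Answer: -9/68365 ≈ -0.00013165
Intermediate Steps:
m(R) = 9 (m(R) = 3² = 9)
m(T)/(-68365) = 9/(-68365) = 9*(-1/68365) = -9/68365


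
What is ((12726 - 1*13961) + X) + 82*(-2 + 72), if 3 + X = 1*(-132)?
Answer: 4370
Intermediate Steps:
X = -135 (X = -3 + 1*(-132) = -3 - 132 = -135)
((12726 - 1*13961) + X) + 82*(-2 + 72) = ((12726 - 1*13961) - 135) + 82*(-2 + 72) = ((12726 - 13961) - 135) + 82*70 = (-1235 - 135) + 5740 = -1370 + 5740 = 4370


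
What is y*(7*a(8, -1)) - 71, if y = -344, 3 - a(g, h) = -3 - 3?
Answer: -21743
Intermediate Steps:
a(g, h) = 9 (a(g, h) = 3 - (-3 - 3) = 3 - 1*(-6) = 3 + 6 = 9)
y*(7*a(8, -1)) - 71 = -2408*9 - 71 = -344*63 - 71 = -21672 - 71 = -21743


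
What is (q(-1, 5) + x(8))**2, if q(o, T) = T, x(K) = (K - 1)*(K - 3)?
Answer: 1600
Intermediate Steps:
x(K) = (-1 + K)*(-3 + K)
(q(-1, 5) + x(8))**2 = (5 + (3 + 8**2 - 4*8))**2 = (5 + (3 + 64 - 32))**2 = (5 + 35)**2 = 40**2 = 1600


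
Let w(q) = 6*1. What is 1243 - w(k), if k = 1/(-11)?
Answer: 1237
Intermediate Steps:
k = -1/11 ≈ -0.090909
w(q) = 6
1243 - w(k) = 1243 - 1*6 = 1243 - 6 = 1237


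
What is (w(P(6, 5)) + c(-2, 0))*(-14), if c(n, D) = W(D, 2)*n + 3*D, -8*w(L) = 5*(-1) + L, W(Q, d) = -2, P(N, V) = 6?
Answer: -217/4 ≈ -54.250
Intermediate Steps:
w(L) = 5/8 - L/8 (w(L) = -(5*(-1) + L)/8 = -(-5 + L)/8 = 5/8 - L/8)
c(n, D) = -2*n + 3*D
(w(P(6, 5)) + c(-2, 0))*(-14) = ((5/8 - ⅛*6) + (-2*(-2) + 3*0))*(-14) = ((5/8 - ¾) + (4 + 0))*(-14) = (-⅛ + 4)*(-14) = (31/8)*(-14) = -217/4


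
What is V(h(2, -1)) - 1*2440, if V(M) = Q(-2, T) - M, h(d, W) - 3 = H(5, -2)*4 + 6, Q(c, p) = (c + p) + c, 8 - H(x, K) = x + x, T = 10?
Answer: -2435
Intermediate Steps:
H(x, K) = 8 - 2*x (H(x, K) = 8 - (x + x) = 8 - 2*x)
Q(c, p) = p + 2*c
h(d, W) = 1 (h(d, W) = 3 + ((8 - 2*5)*4 + 6) = 3 + ((8 - 10)*4 + 6) = 3 + (-2*4 + 6) = 3 + (-8 + 6) = 3 - 2 = 1)
V(M) = 6 - M (V(M) = (10 + 2*(-2)) - M = (10 - 4) - M = 6 - M)
V(h(2, -1)) - 1*2440 = (6 - 1*1) - 1*2440 = (6 - 1) - 2440 = 5 - 2440 = -2435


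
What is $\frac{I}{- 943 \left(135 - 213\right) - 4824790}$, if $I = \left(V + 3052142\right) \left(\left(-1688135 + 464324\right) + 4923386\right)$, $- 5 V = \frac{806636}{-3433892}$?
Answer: $- \frac{881232556271597585}{370800711148} \approx -2.3766 \cdot 10^{6}$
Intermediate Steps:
$V = \frac{201659}{4292365}$ ($V = - \frac{806636 \frac{1}{-3433892}}{5} = - \frac{806636 \left(- \frac{1}{3433892}\right)}{5} = \left(- \frac{1}{5}\right) \left(- \frac{201659}{858473}\right) = \frac{201659}{4292365} \approx 0.046981$)
$I = \frac{881232556271597585}{78043}$ ($I = \left(\frac{201659}{4292365} + 3052142\right) \left(\left(-1688135 + 464324\right) + 4923386\right) = \frac{13100907697489 \left(-1223811 + 4923386\right)}{4292365} = \frac{13100907697489}{4292365} \cdot 3699575 = \frac{881232556271597585}{78043} \approx 1.1292 \cdot 10^{13}$)
$\frac{I}{- 943 \left(135 - 213\right) - 4824790} = \frac{881232556271597585}{78043 \left(- 943 \left(135 - 213\right) - 4824790\right)} = \frac{881232556271597585}{78043 \left(\left(-943\right) \left(-78\right) - 4824790\right)} = \frac{881232556271597585}{78043 \left(73554 - 4824790\right)} = \frac{881232556271597585}{78043 \left(-4751236\right)} = \frac{881232556271597585}{78043} \left(- \frac{1}{4751236}\right) = - \frac{881232556271597585}{370800711148}$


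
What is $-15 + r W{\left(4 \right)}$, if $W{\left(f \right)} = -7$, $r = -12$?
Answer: $69$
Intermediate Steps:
$-15 + r W{\left(4 \right)} = -15 - -84 = -15 + 84 = 69$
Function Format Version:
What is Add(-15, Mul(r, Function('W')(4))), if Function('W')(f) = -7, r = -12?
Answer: 69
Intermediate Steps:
Add(-15, Mul(r, Function('W')(4))) = Add(-15, Mul(-12, -7)) = Add(-15, 84) = 69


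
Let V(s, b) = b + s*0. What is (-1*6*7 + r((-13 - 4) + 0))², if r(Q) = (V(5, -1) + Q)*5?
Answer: 17424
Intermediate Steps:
V(s, b) = b (V(s, b) = b + 0 = b)
r(Q) = -5 + 5*Q (r(Q) = (-1 + Q)*5 = -5 + 5*Q)
(-1*6*7 + r((-13 - 4) + 0))² = (-1*6*7 + (-5 + 5*((-13 - 4) + 0)))² = (-6*7 + (-5 + 5*(-17 + 0)))² = (-42 + (-5 + 5*(-17)))² = (-42 + (-5 - 85))² = (-42 - 90)² = (-132)² = 17424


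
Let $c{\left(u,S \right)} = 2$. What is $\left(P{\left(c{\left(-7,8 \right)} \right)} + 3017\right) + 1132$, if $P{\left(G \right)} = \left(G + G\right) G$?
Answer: $4157$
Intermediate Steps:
$P{\left(G \right)} = 2 G^{2}$ ($P{\left(G \right)} = 2 G G = 2 G^{2}$)
$\left(P{\left(c{\left(-7,8 \right)} \right)} + 3017\right) + 1132 = \left(2 \cdot 2^{2} + 3017\right) + 1132 = \left(2 \cdot 4 + 3017\right) + 1132 = \left(8 + 3017\right) + 1132 = 3025 + 1132 = 4157$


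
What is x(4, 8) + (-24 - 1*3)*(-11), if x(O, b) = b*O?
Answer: 329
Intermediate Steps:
x(O, b) = O*b
x(4, 8) + (-24 - 1*3)*(-11) = 4*8 + (-24 - 1*3)*(-11) = 32 + (-24 - 3)*(-11) = 32 - 27*(-11) = 32 + 297 = 329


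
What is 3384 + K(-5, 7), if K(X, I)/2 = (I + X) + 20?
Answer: 3428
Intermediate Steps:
K(X, I) = 40 + 2*I + 2*X (K(X, I) = 2*((I + X) + 20) = 2*(20 + I + X) = 40 + 2*I + 2*X)
3384 + K(-5, 7) = 3384 + (40 + 2*7 + 2*(-5)) = 3384 + (40 + 14 - 10) = 3384 + 44 = 3428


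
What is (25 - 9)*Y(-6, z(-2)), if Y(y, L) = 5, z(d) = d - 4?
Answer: 80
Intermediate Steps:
z(d) = -4 + d
(25 - 9)*Y(-6, z(-2)) = (25 - 9)*5 = 16*5 = 80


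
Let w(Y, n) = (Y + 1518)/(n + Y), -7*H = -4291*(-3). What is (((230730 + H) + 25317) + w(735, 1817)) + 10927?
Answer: 676626773/2552 ≈ 2.6514e+5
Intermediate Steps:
H = -1839 (H = -(-613)*(-3) = -⅐*12873 = -1839)
w(Y, n) = (1518 + Y)/(Y + n)
(((230730 + H) + 25317) + w(735, 1817)) + 10927 = (((230730 - 1839) + 25317) + (1518 + 735)/(735 + 1817)) + 10927 = ((228891 + 25317) + 2253/2552) + 10927 = (254208 + (1/2552)*2253) + 10927 = (254208 + 2253/2552) + 10927 = 648741069/2552 + 10927 = 676626773/2552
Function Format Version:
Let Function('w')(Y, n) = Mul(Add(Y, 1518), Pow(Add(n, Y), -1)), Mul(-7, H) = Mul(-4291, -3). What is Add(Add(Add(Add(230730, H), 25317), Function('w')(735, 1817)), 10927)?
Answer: Rational(676626773, 2552) ≈ 2.6514e+5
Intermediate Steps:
H = -1839 (H = Mul(Rational(-1, 7), Mul(-4291, -3)) = Mul(Rational(-1, 7), 12873) = -1839)
Function('w')(Y, n) = Mul(Pow(Add(Y, n), -1), Add(1518, Y)) (Function('w')(Y, n) = Mul(Add(1518, Y), Pow(Add(Y, n), -1)) = Mul(Pow(Add(Y, n), -1), Add(1518, Y)))
Add(Add(Add(Add(230730, H), 25317), Function('w')(735, 1817)), 10927) = Add(Add(Add(Add(230730, -1839), 25317), Mul(Pow(Add(735, 1817), -1), Add(1518, 735))), 10927) = Add(Add(Add(228891, 25317), Mul(Pow(2552, -1), 2253)), 10927) = Add(Add(254208, Mul(Rational(1, 2552), 2253)), 10927) = Add(Add(254208, Rational(2253, 2552)), 10927) = Add(Rational(648741069, 2552), 10927) = Rational(676626773, 2552)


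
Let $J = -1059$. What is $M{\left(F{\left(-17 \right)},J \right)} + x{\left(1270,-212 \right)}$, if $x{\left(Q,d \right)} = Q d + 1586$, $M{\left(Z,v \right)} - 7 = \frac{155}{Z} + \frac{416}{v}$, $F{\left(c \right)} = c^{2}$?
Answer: $- \frac{81913588076}{306051} \approx -2.6765 \cdot 10^{5}$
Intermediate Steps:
$M{\left(Z,v \right)} = 7 + \frac{155}{Z} + \frac{416}{v}$ ($M{\left(Z,v \right)} = 7 + \left(\frac{155}{Z} + \frac{416}{v}\right) = 7 + \frac{155}{Z} + \frac{416}{v}$)
$x{\left(Q,d \right)} = 1586 + Q d$
$M{\left(F{\left(-17 \right)},J \right)} + x{\left(1270,-212 \right)} = \left(7 + \frac{155}{\left(-17\right)^{2}} + \frac{416}{-1059}\right) + \left(1586 + 1270 \left(-212\right)\right) = \left(7 + \frac{155}{289} + 416 \left(- \frac{1}{1059}\right)\right) + \left(1586 - 269240\right) = \left(7 + 155 \cdot \frac{1}{289} - \frac{416}{1059}\right) - 267654 = \left(7 + \frac{155}{289} - \frac{416}{1059}\right) - 267654 = \frac{2186278}{306051} - 267654 = - \frac{81913588076}{306051}$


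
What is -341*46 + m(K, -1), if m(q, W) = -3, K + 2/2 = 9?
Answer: -15689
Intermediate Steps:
K = 8 (K = -1 + 9 = 8)
-341*46 + m(K, -1) = -341*46 - 3 = -15686 - 3 = -15689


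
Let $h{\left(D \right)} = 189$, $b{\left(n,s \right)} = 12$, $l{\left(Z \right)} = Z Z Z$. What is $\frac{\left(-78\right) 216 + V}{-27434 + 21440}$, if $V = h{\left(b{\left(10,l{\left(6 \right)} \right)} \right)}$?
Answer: $\frac{617}{222} \approx 2.7793$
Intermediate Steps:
$l{\left(Z \right)} = Z^{3}$ ($l{\left(Z \right)} = Z^{2} Z = Z^{3}$)
$V = 189$
$\frac{\left(-78\right) 216 + V}{-27434 + 21440} = \frac{\left(-78\right) 216 + 189}{-27434 + 21440} = \frac{-16848 + 189}{-5994} = \left(-16659\right) \left(- \frac{1}{5994}\right) = \frac{617}{222}$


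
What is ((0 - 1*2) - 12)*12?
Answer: -168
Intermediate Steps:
((0 - 1*2) - 12)*12 = ((0 - 2) - 12)*12 = (-2 - 12)*12 = -14*12 = -168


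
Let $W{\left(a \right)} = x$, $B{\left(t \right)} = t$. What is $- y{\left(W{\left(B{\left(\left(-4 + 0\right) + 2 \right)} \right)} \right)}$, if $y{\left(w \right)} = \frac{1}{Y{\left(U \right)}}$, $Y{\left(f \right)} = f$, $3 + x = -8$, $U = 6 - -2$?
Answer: $- \frac{1}{8} \approx -0.125$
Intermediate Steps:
$U = 8$ ($U = 6 + 2 = 8$)
$x = -11$ ($x = -3 - 8 = -11$)
$W{\left(a \right)} = -11$
$y{\left(w \right)} = \frac{1}{8}$
$- y{\left(W{\left(B{\left(\left(-4 + 0\right) + 2 \right)} \right)} \right)} = \left(-1\right) \frac{1}{8} = - \frac{1}{8}$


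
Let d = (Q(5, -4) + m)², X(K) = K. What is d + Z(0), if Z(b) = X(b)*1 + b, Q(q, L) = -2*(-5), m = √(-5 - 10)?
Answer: (10 + I*√15)² ≈ 85.0 + 77.46*I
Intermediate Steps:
m = I*√15 (m = √(-15) = I*√15 ≈ 3.873*I)
Q(q, L) = 10
Z(b) = 2*b (Z(b) = b*1 + b = b + b = 2*b)
d = (10 + I*√15)² ≈ 85.0 + 77.46*I
d + Z(0) = (10 + I*√15)² + 2*0 = (10 + I*√15)² + 0 = (10 + I*√15)²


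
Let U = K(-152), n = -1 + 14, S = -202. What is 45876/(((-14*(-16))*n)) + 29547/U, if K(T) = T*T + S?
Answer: 47362209/2778776 ≈ 17.044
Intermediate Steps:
n = 13
K(T) = -202 + T**2 (K(T) = T*T - 202 = T**2 - 202 = -202 + T**2)
U = 22902 (U = -202 + (-152)**2 = -202 + 23104 = 22902)
45876/(((-14*(-16))*n)) + 29547/U = 45876/((-14*(-16)*13)) + 29547/22902 = 45876/((224*13)) + 29547*(1/22902) = 45876/2912 + 9849/7634 = 45876*(1/2912) + 9849/7634 = 11469/728 + 9849/7634 = 47362209/2778776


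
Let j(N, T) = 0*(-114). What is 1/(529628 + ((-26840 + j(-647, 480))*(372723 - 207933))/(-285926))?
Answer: 142963/77928689564 ≈ 1.8345e-6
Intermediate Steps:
j(N, T) = 0
1/(529628 + ((-26840 + j(-647, 480))*(372723 - 207933))/(-285926)) = 1/(529628 + ((-26840 + 0)*(372723 - 207933))/(-285926)) = 1/(529628 - 26840*164790*(-1/285926)) = 1/(529628 - 4422963600*(-1/285926)) = 1/(529628 + 2211481800/142963) = 1/(77928689564/142963) = 142963/77928689564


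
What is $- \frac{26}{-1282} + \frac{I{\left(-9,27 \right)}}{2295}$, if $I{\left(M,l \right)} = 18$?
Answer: $\frac{4597}{163455} \approx 0.028124$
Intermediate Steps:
$- \frac{26}{-1282} + \frac{I{\left(-9,27 \right)}}{2295} = - \frac{26}{-1282} + \frac{18}{2295} = \left(-26\right) \left(- \frac{1}{1282}\right) + 18 \cdot \frac{1}{2295} = \frac{13}{641} + \frac{2}{255} = \frac{4597}{163455}$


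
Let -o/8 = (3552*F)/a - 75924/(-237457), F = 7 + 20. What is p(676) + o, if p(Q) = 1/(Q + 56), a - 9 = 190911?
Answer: -245719504441/37370982660 ≈ -6.5751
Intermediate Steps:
F = 27
a = 190920 (a = 9 + 190911 = 190920)
p(Q) = 1/(56 + Q)
o = -335752128/51053255 (o = -8*((3552*27)/190920 - 75924/(-237457)) = -8*(95904*(1/190920) - 75924*(-1/237457)) = -8*(108/215 + 75924/237457) = -8*41969016/51053255 = -335752128/51053255 ≈ -6.5765)
p(676) + o = 1/(56 + 676) - 335752128/51053255 = 1/732 - 335752128/51053255 = -245719504441/37370982660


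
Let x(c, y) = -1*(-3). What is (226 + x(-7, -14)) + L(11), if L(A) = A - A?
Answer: 229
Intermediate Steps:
x(c, y) = 3
L(A) = 0
(226 + x(-7, -14)) + L(11) = (226 + 3) + 0 = 229 + 0 = 229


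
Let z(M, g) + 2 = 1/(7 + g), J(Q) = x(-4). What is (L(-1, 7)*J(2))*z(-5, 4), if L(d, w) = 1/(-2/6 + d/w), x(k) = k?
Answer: -882/55 ≈ -16.036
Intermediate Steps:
J(Q) = -4
z(M, g) = -2 + 1/(7 + g)
L(d, w) = 1/(-1/3 + d/w) (L(d, w) = 1/(-2*1/6 + d/w) = 1/(-1/3 + d/w))
(L(-1, 7)*J(2))*z(-5, 4) = ((3*7/(-1*7 + 3*(-1)))*(-4))*((-13 - 2*4)/(7 + 4)) = ((3*7/(-7 - 3))*(-4))*((-13 - 8)/11) = ((3*7/(-10))*(-4))*((1/11)*(-21)) = ((3*7*(-1/10))*(-4))*(-21/11) = -21/10*(-4)*(-21/11) = (42/5)*(-21/11) = -882/55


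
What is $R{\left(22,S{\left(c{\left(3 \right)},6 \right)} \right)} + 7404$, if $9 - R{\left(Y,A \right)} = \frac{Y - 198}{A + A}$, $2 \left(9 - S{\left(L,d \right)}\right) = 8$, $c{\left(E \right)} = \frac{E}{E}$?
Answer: $\frac{37153}{5} \approx 7430.6$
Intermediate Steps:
$c{\left(E \right)} = 1$
$S{\left(L,d \right)} = 5$ ($S{\left(L,d \right)} = 9 - 4 = 5$)
$R{\left(Y,A \right)} = 9 - \frac{-198 + Y}{2 A}$ ($R{\left(Y,A \right)} = 9 - \frac{Y - 198}{A + A} = 9 - \frac{-198 + Y}{2 A}$)
$R{\left(22,S{\left(c{\left(3 \right)},6 \right)} \right)} + 7404 = \frac{198 - 22 + 18 \cdot 5}{2 \cdot 5} + 7404 = \frac{1}{2} \cdot \frac{1}{5} \left(198 - 22 + 90\right) + 7404 = \frac{1}{2} \cdot \frac{1}{5} \cdot 266 + 7404 = \frac{133}{5} + 7404 = \frac{37153}{5}$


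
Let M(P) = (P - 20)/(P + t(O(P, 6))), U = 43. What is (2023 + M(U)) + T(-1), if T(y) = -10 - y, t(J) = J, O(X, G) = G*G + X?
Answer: 245731/122 ≈ 2014.2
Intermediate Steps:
O(X, G) = X + G² (O(X, G) = G² + X = X + G²)
M(P) = (-20 + P)/(36 + 2*P) (M(P) = (P - 20)/(P + (P + 6²)) = (-20 + P)/(P + (P + 36)) = (-20 + P)/(P + (36 + P)) = (-20 + P)/(36 + 2*P))
(2023 + M(U)) + T(-1) = (2023 + (-20 + 43)/(2*(18 + 43))) + (-10 - 1*(-1)) = (2023 + (½)*23/61) + (-10 + 1) = (2023 + (½)*(1/61)*23) - 9 = (2023 + 23/122) - 9 = 246829/122 - 9 = 245731/122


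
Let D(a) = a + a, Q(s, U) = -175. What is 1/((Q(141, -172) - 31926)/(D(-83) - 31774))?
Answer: 31940/32101 ≈ 0.99498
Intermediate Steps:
D(a) = 2*a
1/((Q(141, -172) - 31926)/(D(-83) - 31774)) = 1/((-175 - 31926)/(2*(-83) - 31774)) = 1/(-32101/(-166 - 31774)) = 1/(-32101/(-31940)) = 1/(-32101*(-1/31940)) = 1/(32101/31940) = 31940/32101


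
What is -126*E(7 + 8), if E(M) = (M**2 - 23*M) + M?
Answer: 13230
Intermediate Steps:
E(M) = M**2 - 22*M
-126*E(7 + 8) = -126*(7 + 8)*(-22 + (7 + 8)) = -1890*(-22 + 15) = -1890*(-7) = -126*(-105) = 13230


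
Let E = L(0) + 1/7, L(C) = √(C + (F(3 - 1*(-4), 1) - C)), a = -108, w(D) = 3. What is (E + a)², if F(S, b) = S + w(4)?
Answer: 570515/49 - 1510*√10/7 ≈ 10961.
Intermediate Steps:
F(S, b) = 3 + S (F(S, b) = S + 3 = 3 + S)
L(C) = √10 (L(C) = √(C + ((3 + (3 - 1*(-4))) - C)) = √(C + ((3 + (3 + 4)) - C)) = √(C + ((3 + 7) - C)) = √(C + (10 - C)) = √10)
E = ⅐ + √10 (E = √10 + 1/7 = √10 + ⅐ = ⅐ + √10 ≈ 3.3051)
(E + a)² = ((⅐ + √10) - 108)² = (-755/7 + √10)²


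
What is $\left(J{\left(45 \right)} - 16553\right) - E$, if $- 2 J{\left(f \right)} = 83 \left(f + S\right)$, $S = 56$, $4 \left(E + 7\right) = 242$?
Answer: $-20798$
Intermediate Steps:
$E = \frac{107}{2}$ ($E = -7 + \frac{1}{4} \cdot 242 = -7 + \frac{121}{2} = \frac{107}{2} \approx 53.5$)
$J{\left(f \right)} = -2324 - \frac{83 f}{2}$ ($J{\left(f \right)} = - \frac{83 \left(f + 56\right)}{2} = - \frac{83 \left(56 + f\right)}{2} = - \frac{4648 + 83 f}{2} = -2324 - \frac{83 f}{2}$)
$\left(J{\left(45 \right)} - 16553\right) - E = \left(\left(-2324 - \frac{3735}{2}\right) - 16553\right) - \frac{107}{2} = \left(- \frac{8383}{2} - 16553\right) - \frac{107}{2} = - \frac{41489}{2} - \frac{107}{2} = -20798$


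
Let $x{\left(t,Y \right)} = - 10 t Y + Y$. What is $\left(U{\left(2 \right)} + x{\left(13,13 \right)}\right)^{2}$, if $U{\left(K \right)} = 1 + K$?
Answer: $2802276$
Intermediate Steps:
$x{\left(t,Y \right)} = Y - 10 Y t$ ($x{\left(t,Y \right)} = - 10 Y t + Y = Y - 10 Y t$)
$\left(U{\left(2 \right)} + x{\left(13,13 \right)}\right)^{2} = \left(\left(1 + 2\right) + 13 \left(1 - 130\right)\right)^{2} = \left(3 + 13 \left(1 - 130\right)\right)^{2} = \left(3 + 13 \left(-129\right)\right)^{2} = \left(3 - 1677\right)^{2} = \left(-1674\right)^{2} = 2802276$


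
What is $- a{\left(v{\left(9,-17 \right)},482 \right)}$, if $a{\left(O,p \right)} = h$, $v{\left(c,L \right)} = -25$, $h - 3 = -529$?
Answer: $526$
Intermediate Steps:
$h = -526$ ($h = 3 - 529 = -526$)
$a{\left(O,p \right)} = -526$
$- a{\left(v{\left(9,-17 \right)},482 \right)} = \left(-1\right) \left(-526\right) = 526$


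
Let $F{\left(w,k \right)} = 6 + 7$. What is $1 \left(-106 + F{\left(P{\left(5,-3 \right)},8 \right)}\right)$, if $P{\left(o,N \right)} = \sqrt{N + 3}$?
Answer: $-93$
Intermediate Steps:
$P{\left(o,N \right)} = \sqrt{3 + N}$
$F{\left(w,k \right)} = 13$
$1 \left(-106 + F{\left(P{\left(5,-3 \right)},8 \right)}\right) = 1 \left(-106 + 13\right) = 1 \left(-93\right) = -93$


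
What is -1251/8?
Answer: -1251/8 ≈ -156.38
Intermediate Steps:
-1251/8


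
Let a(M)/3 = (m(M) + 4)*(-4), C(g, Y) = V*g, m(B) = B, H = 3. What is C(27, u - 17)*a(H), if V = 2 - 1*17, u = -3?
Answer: 34020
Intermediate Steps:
V = -15 (V = 2 - 17 = -15)
C(g, Y) = -15*g
a(M) = -48 - 12*M (a(M) = 3*((M + 4)*(-4)) = 3*((4 + M)*(-4)) = 3*(-16 - 4*M) = -48 - 12*M)
C(27, u - 17)*a(H) = (-15*27)*(-48 - 12*3) = -405*(-48 - 36) = -405*(-84) = 34020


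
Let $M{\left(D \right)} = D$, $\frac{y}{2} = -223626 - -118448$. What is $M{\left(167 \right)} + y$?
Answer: $-210189$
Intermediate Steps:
$y = -210356$ ($y = 2 \left(-223626 - -118448\right) = 2 \left(-223626 + 118448\right) = 2 \left(-105178\right) = -210356$)
$M{\left(167 \right)} + y = 167 - 210356 = -210189$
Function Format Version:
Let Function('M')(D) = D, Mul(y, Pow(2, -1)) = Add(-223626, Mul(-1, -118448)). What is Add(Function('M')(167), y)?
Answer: -210189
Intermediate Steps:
y = -210356 (y = Mul(2, Add(-223626, Mul(-1, -118448))) = Mul(2, Add(-223626, 118448)) = Mul(2, -105178) = -210356)
Add(Function('M')(167), y) = Add(167, -210356) = -210189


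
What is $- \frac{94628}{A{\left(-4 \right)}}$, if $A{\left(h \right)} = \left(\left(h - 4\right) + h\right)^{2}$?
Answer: $- \frac{23657}{36} \approx -657.14$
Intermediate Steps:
$A{\left(h \right)} = \left(-4 + 2 h\right)^{2}$ ($A{\left(h \right)} = \left(\left(-4 + h\right) + h\right)^{2} = \left(-4 + 2 h\right)^{2}$)
$- \frac{94628}{A{\left(-4 \right)}} = - \frac{94628}{4 \left(-2 - 4\right)^{2}} = - \frac{94628}{4 \left(-6\right)^{2}} = - \frac{94628}{4 \cdot 36} = - \frac{94628}{144} = \left(-94628\right) \frac{1}{144} = - \frac{23657}{36}$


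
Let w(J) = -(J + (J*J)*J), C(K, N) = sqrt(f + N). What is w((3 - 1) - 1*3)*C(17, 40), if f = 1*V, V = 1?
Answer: 2*sqrt(41) ≈ 12.806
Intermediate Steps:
f = 1 (f = 1*1 = 1)
C(K, N) = sqrt(1 + N)
w(J) = -J - J**3 (w(J) = -(J + J**2*J) = -(J + J**3) = -J - J**3)
w((3 - 1) - 1*3)*C(17, 40) = (-((3 - 1) - 1*3) - ((3 - 1) - 1*3)**3)*sqrt(1 + 40) = (-(2 - 3) - (2 - 3)**3)*sqrt(41) = (-1*(-1) - 1*(-1)**3)*sqrt(41) = (1 - 1*(-1))*sqrt(41) = (1 + 1)*sqrt(41) = 2*sqrt(41)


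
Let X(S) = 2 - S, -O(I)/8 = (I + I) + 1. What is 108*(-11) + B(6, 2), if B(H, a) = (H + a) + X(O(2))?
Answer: -1138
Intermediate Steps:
O(I) = -8 - 16*I (O(I) = -8*((I + I) + 1) = -8*(2*I + 1) = -8*(1 + 2*I) = -8 - 16*I)
B(H, a) = 42 + H + a (B(H, a) = (H + a) + (2 - (-8 - 16*2)) = (H + a) + (2 - (-8 - 32)) = (H + a) + (2 - 1*(-40)) = (H + a) + (2 + 40) = (H + a) + 42 = 42 + H + a)
108*(-11) + B(6, 2) = 108*(-11) + (42 + 6 + 2) = -1188 + 50 = -1138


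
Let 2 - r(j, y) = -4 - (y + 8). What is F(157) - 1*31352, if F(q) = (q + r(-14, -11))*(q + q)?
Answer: 18888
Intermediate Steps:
r(j, y) = 14 + y (r(j, y) = 2 - (-4 - (y + 8)) = 2 - (-4 - (8 + y)) = 2 - (-4 + (-8 - y)) = 2 - (-12 - y) = 2 + (12 + y) = 14 + y)
F(q) = 2*q*(3 + q) (F(q) = (q + (14 - 11))*(q + q) = (q + 3)*(2*q) = (3 + q)*(2*q) = 2*q*(3 + q))
F(157) - 1*31352 = 2*157*(3 + 157) - 1*31352 = 2*157*160 - 31352 = 50240 - 31352 = 18888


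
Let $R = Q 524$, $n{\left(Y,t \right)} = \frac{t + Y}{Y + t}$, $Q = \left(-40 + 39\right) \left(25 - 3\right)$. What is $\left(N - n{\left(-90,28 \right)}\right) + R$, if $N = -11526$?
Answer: $-23055$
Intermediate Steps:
$Q = -22$ ($Q = \left(-1\right) 22 = -22$)
$n{\left(Y,t \right)} = 1$ ($n{\left(Y,t \right)} = \frac{Y + t}{Y + t} = 1$)
$R = -11528$ ($R = \left(-22\right) 524 = -11528$)
$\left(N - n{\left(-90,28 \right)}\right) + R = \left(-11526 - 1\right) - 11528 = -11527 - 11528 = -23055$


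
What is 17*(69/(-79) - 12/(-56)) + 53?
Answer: 46225/1106 ≈ 41.795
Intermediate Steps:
17*(69/(-79) - 12/(-56)) + 53 = 17*(69*(-1/79) - 12*(-1/56)) + 53 = 17*(-69/79 + 3/14) + 53 = 17*(-729/1106) + 53 = -12393/1106 + 53 = 46225/1106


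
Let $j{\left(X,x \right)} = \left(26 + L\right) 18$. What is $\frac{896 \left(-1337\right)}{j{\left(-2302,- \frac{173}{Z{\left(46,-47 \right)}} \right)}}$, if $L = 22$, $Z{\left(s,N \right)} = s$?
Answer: $- \frac{37436}{27} \approx -1386.5$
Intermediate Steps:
$j{\left(X,x \right)} = 864$ ($j{\left(X,x \right)} = \left(26 + 22\right) 18 = 48 \cdot 18 = 864$)
$\frac{896 \left(-1337\right)}{j{\left(-2302,- \frac{173}{Z{\left(46,-47 \right)}} \right)}} = \frac{896 \left(-1337\right)}{864} = \left(-1197952\right) \frac{1}{864} = - \frac{37436}{27}$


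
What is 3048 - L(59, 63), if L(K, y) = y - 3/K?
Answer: 176118/59 ≈ 2985.1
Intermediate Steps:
3048 - L(59, 63) = 3048 - (63 - 3/59) = 3048 - 1*3714/59 = 3048 - 3714/59 = 176118/59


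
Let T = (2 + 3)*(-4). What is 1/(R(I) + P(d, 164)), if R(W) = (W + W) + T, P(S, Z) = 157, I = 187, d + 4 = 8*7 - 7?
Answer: 1/511 ≈ 0.0019569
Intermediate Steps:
T = -20 (T = 5*(-4) = -20)
d = 45 (d = -4 + (8*7 - 7) = -4 + (56 - 7) = -4 + 49 = 45)
R(W) = -20 + 2*W (R(W) = (W + W) - 20 = 2*W - 20 = -20 + 2*W)
1/(R(I) + P(d, 164)) = 1/((-20 + 2*187) + 157) = 1/((-20 + 374) + 157) = 1/(354 + 157) = 1/511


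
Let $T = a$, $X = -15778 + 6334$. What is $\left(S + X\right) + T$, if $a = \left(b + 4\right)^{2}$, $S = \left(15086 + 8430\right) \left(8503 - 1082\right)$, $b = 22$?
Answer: $174503468$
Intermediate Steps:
$S = 174512236$ ($S = 23516 \cdot 7421 = 174512236$)
$X = -9444$
$a = 676$ ($a = \left(22 + 4\right)^{2} = 26^{2} = 676$)
$T = 676$
$\left(S + X\right) + T = \left(174512236 - 9444\right) + 676 = 174502792 + 676 = 174503468$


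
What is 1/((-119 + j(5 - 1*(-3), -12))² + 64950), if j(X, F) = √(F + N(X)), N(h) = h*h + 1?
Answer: 19791/1565984191 + 119*√53/3131968382 ≈ 1.2915e-5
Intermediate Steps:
N(h) = 1 + h² (N(h) = h² + 1 = 1 + h²)
j(X, F) = √(1 + F + X²) (j(X, F) = √(F + (1 + X²)) = √(1 + F + X²))
1/((-119 + j(5 - 1*(-3), -12))² + 64950) = 1/((-119 + √(1 - 12 + (5 - 1*(-3))²))² + 64950) = 1/((-119 + √(1 - 12 + (5 + 3)²))² + 64950) = 1/((-119 + √(1 - 12 + 8²))² + 64950) = 1/((-119 + √(1 - 12 + 64))² + 64950) = 1/((-119 + √53)² + 64950) = 1/(64950 + (-119 + √53)²)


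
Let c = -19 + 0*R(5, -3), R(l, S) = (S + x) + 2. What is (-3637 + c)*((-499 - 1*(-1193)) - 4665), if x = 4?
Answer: 14517976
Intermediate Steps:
R(l, S) = 6 + S (R(l, S) = (S + 4) + 2 = (4 + S) + 2 = 6 + S)
c = -19 (c = -19 + 0*(6 - 3) = -19 + 0*3 = -19 + 0 = -19)
(-3637 + c)*((-499 - 1*(-1193)) - 4665) = (-3637 - 19)*((-499 - 1*(-1193)) - 4665) = -3656*((-499 + 1193) - 4665) = -3656*(694 - 4665) = -3656*(-3971) = 14517976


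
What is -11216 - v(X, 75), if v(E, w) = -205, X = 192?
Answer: -11011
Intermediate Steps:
-11216 - v(X, 75) = -11216 - 1*(-205) = -11216 + 205 = -11011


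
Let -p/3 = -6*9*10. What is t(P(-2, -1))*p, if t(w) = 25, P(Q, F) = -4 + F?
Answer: 40500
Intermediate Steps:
p = 1620 (p = -3*(-6*9)*10 = -(-162)*10 = -3*(-540) = 1620)
t(P(-2, -1))*p = 25*1620 = 40500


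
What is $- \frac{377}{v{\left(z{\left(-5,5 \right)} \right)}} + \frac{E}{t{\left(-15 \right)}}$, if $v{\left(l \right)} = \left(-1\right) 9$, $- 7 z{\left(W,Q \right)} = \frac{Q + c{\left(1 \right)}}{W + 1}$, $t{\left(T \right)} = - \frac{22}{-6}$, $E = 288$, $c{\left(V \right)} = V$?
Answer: $\frac{11923}{99} \approx 120.43$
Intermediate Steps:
$t{\left(T \right)} = \frac{11}{3}$ ($t{\left(T \right)} = \left(-22\right) \left(- \frac{1}{6}\right) = \frac{11}{3}$)
$z{\left(W,Q \right)} = - \frac{1 + Q}{7 \left(1 + W\right)}$ ($z{\left(W,Q \right)} = - \frac{\left(Q + 1\right) \frac{1}{W + 1}}{7} = - \frac{\left(1 + Q\right) \frac{1}{1 + W}}{7} = - \frac{\frac{1}{1 + W} \left(1 + Q\right)}{7} = - \frac{1 + Q}{7 \left(1 + W\right)}$)
$v{\left(l \right)} = -9$
$- \frac{377}{v{\left(z{\left(-5,5 \right)} \right)}} + \frac{E}{t{\left(-15 \right)}} = - \frac{377}{-9} + \frac{288}{\frac{11}{3}} = \left(-377\right) \left(- \frac{1}{9}\right) + 288 \cdot \frac{3}{11} = \frac{377}{9} + \frac{864}{11} = \frac{11923}{99}$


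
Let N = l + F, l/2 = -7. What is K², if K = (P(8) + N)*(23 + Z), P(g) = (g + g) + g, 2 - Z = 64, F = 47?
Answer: 4941729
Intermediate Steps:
Z = -62 (Z = 2 - 1*64 = 2 - 64 = -62)
l = -14 (l = 2*(-7) = -14)
P(g) = 3*g (P(g) = 2*g + g = 3*g)
N = 33 (N = -14 + 47 = 33)
K = -2223 (K = (3*8 + 33)*(23 - 62) = (24 + 33)*(-39) = 57*(-39) = -2223)
K² = (-2223)² = 4941729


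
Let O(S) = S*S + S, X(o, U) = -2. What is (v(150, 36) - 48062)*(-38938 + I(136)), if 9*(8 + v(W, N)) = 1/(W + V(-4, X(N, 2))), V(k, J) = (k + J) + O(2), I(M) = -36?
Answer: 1264599102013/675 ≈ 1.8735e+9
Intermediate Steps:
O(S) = S + S² (O(S) = S² + S = S + S²)
V(k, J) = 6 + J + k (V(k, J) = (k + J) + 2*(1 + 2) = (J + k) + 2*3 = (J + k) + 6 = 6 + J + k)
v(W, N) = -8 + 1/(9*W) (v(W, N) = -8 + 1/(9*(W + (6 - 2 - 4))) = -8 + 1/(9*(W + 0)) = -8 + 1/(9*W))
(v(150, 36) - 48062)*(-38938 + I(136)) = ((-8 + (⅑)/150) - 48062)*(-38938 - 36) = ((-8 + (⅑)*(1/150)) - 48062)*(-38974) = ((-8 + 1/1350) - 48062)*(-38974) = (-10799/1350 - 48062)*(-38974) = -64894499/1350*(-38974) = 1264599102013/675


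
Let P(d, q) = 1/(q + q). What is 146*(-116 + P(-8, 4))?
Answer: -67671/4 ≈ -16918.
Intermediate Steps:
P(d, q) = 1/(2*q)
146*(-116 + P(-8, 4)) = 146*(-116 + (½)/4) = 146*(-116 + (½)*(¼)) = 146*(-116 + ⅛) = 146*(-927/8) = -67671/4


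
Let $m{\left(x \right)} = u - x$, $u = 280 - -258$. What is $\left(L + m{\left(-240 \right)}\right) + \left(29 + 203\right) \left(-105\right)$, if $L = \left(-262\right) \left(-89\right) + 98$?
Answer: $-166$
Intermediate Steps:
$L = 23416$ ($L = 23318 + 98 = 23416$)
$u = 538$ ($u = 280 + 258 = 538$)
$m{\left(x \right)} = 538 - x$
$\left(L + m{\left(-240 \right)}\right) + \left(29 + 203\right) \left(-105\right) = \left(23416 + \left(538 - -240\right)\right) + \left(29 + 203\right) \left(-105\right) = \left(23416 + \left(538 + 240\right)\right) + 232 \left(-105\right) = \left(23416 + 778\right) - 24360 = 24194 - 24360 = -166$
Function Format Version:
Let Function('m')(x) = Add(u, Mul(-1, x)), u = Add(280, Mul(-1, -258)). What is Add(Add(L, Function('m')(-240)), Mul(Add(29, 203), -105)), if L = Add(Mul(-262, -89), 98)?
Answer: -166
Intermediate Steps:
L = 23416 (L = Add(23318, 98) = 23416)
u = 538 (u = Add(280, 258) = 538)
Function('m')(x) = Add(538, Mul(-1, x))
Add(Add(L, Function('m')(-240)), Mul(Add(29, 203), -105)) = Add(Add(23416, Add(538, Mul(-1, -240))), Mul(Add(29, 203), -105)) = Add(Add(23416, Add(538, 240)), Mul(232, -105)) = Add(Add(23416, 778), -24360) = Add(24194, -24360) = -166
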